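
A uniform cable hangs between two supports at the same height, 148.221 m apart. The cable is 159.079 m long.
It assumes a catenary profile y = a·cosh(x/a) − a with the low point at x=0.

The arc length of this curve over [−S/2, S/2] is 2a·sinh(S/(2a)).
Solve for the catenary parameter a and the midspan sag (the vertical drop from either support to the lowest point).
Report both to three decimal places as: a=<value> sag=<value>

a=112.993 sag=25.188

seed: a₀ = √(S³/(24(L−S))) = √(148.221³/(24·10.858)) = 111.785138
iter 1: u=0.662973  f(a)=+2.411e-01  f'(a)=-2.029e-01  a ← 111.785138 − (+2.411e-01/-2.029e-01) = 112.973350
iter 2: u=0.656000  f(a)=+3.899e-03  f'(a)=-1.964e-01  a ← 112.973350 − (+3.899e-03/-1.964e-01) = 112.993199
iter 3: u=0.655885  f(a)=+1.056e-06  f'(a)=-1.963e-01  a ← 112.993199 − (+1.056e-06/-1.963e-01) = 112.993204
iter 4: u=0.655885  f(a)=+8.527e-14  f'(a)=-1.963e-01  a ← 112.993204 − (+8.527e-14/-1.963e-01) = 112.993204
converged: |Δa| < 1e-12 after 4 iterations
sag = a·(cosh(S/(2a)) − 1) = 112.993204·(cosh(0.655885) − 1) = 25.187823
T_max/T_min = cosh(S/(2a)) = 1.222914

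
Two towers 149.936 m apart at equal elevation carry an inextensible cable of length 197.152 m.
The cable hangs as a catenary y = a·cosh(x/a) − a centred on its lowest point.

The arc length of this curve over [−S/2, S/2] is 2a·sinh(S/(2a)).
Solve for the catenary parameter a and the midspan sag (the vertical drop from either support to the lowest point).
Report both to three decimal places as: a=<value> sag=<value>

a=56.949 sag=56.895

seed: a₀ = √(S³/(24(L−S))) = √(149.936³/(24·47.216)) = 54.539188
iter 1: u=1.374571  f(a)=+4.667e+00  f'(a)=-2.081e+00  a ← 54.539188 − (+4.667e+00/-2.081e+00) = 56.781179
iter 2: u=1.320297  f(a)=+3.032e-01  f'(a)=-1.819e+00  a ← 56.781179 − (+3.032e-01/-1.819e+00) = 56.947854
iter 3: u=1.316432  f(a)=+1.476e-03  f'(a)=-1.801e+00  a ← 56.947854 − (+1.476e-03/-1.801e+00) = 56.948673
iter 4: u=1.316413  f(a)=+3.538e-08  f'(a)=-1.801e+00  a ← 56.948673 − (+3.538e-08/-1.801e+00) = 56.948673
iter 5: u=1.316413  f(a)=-5.684e-14  f'(a)=-1.801e+00  a ← 56.948673 − (-5.684e-14/-1.801e+00) = 56.948673
converged: |Δa| < 1e-12 after 5 iterations
sag = a·(cosh(S/(2a)) − 1) = 56.948673·(cosh(1.316413) − 1) = 56.894988
T_max/T_min = cosh(S/(2a)) = 1.999057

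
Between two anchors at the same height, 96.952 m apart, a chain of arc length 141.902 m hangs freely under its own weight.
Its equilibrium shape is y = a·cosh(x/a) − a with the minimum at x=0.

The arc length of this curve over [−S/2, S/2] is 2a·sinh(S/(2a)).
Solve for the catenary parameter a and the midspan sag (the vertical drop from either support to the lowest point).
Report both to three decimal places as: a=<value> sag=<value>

seed: a₀ = √(S³/(24(L−S))) = √(96.952³/(24·44.950)) = 29.064623
iter 1: u=1.667870  f(a)=+6.683e+00  f'(a)=-4.044e+00  a ← 29.064623 − (+6.683e+00/-4.044e+00) = 30.717263
iter 2: u=1.578135  f(a)=+6.123e-01  f'(a)=-3.334e+00  a ← 30.717263 − (+6.123e-01/-3.334e+00) = 30.900951
iter 3: u=1.568754  f(a)=+6.287e-03  f'(a)=-3.265e+00  a ← 30.900951 − (+6.287e-03/-3.265e+00) = 30.902876
iter 4: u=1.568657  f(a)=+6.778e-07  f'(a)=-3.265e+00  a ← 30.902876 − (+6.778e-07/-3.265e+00) = 30.902876
iter 5: u=1.568657  f(a)=+0.000e+00  f'(a)=-3.265e+00  a ← 30.902876 − (+0.000e+00/-3.265e+00) = 30.902876
converged: |Δa| < 1e-12 after 5 iterations
sag = a·(cosh(S/(2a)) − 1) = 30.902876·(cosh(1.568657) − 1) = 46.485961
T_max/T_min = cosh(S/(2a)) = 2.504260

a=30.903 sag=46.486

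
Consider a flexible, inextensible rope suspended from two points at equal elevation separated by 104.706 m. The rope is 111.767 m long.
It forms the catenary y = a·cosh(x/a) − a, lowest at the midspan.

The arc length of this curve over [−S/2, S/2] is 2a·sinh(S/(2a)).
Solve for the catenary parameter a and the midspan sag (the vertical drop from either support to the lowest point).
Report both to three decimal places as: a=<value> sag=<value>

seed: a₀ = √(S³/(24(L−S))) = √(104.706³/(24·7.061)) = 82.303561
iter 1: u=0.636096  f(a)=+1.442e-01  f'(a)=-1.786e-01  a ← 82.303561 − (+1.442e-01/-1.786e-01) = 83.111019
iter 2: u=0.629916  f(a)=+2.150e-03  f'(a)=-1.733e-01  a ← 83.111019 − (+2.150e-03/-1.733e-01) = 83.123423
iter 3: u=0.629822  f(a)=+4.938e-07  f'(a)=-1.733e-01  a ← 83.123423 − (+4.938e-07/-1.733e-01) = 83.123426
iter 4: u=0.629822  f(a)=+1.421e-14  f'(a)=-1.733e-01  a ← 83.123426 − (+1.421e-14/-1.733e-01) = 83.123426
converged: |Δa| < 1e-12 after 4 iterations
sag = a·(cosh(S/(2a)) − 1) = 83.123426·(cosh(0.629822) − 1) = 17.038790
T_max/T_min = cosh(S/(2a)) = 1.204982

a=83.123 sag=17.039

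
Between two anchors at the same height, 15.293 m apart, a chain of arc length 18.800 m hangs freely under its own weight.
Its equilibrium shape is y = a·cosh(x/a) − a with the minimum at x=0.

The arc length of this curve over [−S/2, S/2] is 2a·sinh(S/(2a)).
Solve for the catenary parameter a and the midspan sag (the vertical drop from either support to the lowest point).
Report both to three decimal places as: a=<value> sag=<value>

a=6.732 sag=4.830

seed: a₀ = √(S³/(24(L−S))) = √(15.293³/(24·3.507)) = 6.518768
iter 1: u=1.172998  f(a)=+2.493e-01  f'(a)=-1.231e+00  a ← 6.518768 − (+2.493e-01/-1.231e+00) = 6.721228
iter 2: u=1.137664  f(a)=+1.209e-02  f'(a)=-1.115e+00  a ← 6.721228 − (+1.209e-02/-1.115e+00) = 6.732071
iter 3: u=1.135832  f(a)=+3.161e-05  f'(a)=-1.109e+00  a ← 6.732071 − (+3.161e-05/-1.109e+00) = 6.732100
iter 4: u=1.135827  f(a)=+2.174e-10  f'(a)=-1.109e+00  a ← 6.732100 − (+2.174e-10/-1.109e+00) = 6.732100
iter 5: u=1.135827  f(a)=-3.553e-15  f'(a)=-1.109e+00  a ← 6.732100 − (-3.553e-15/-1.109e+00) = 6.732100
converged: |Δa| < 1e-12 after 5 iterations
sag = a·(cosh(S/(2a)) − 1) = 6.732100·(cosh(1.135827) − 1) = 4.829958
T_max/T_min = cosh(S/(2a)) = 1.717452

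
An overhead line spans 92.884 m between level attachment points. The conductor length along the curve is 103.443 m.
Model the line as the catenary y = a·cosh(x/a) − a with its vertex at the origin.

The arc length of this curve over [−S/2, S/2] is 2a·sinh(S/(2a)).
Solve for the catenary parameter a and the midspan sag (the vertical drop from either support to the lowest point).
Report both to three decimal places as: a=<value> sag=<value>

a=57.168 sag=19.925

seed: a₀ = √(S³/(24(L−S))) = √(92.884³/(24·10.559)) = 56.233401
iter 1: u=0.825879  f(a)=+3.660e-01  f'(a)=-4.018e-01  a ← 56.233401 − (+3.660e-01/-4.018e-01) = 57.144343
iter 2: u=0.812714  f(a)=+9.083e-03  f'(a)=-3.821e-01  a ← 57.144343 − (+9.083e-03/-3.821e-01) = 57.168116
iter 3: u=0.812376  f(a)=+5.910e-06  f'(a)=-3.816e-01  a ← 57.168116 − (+5.910e-06/-3.816e-01) = 57.168132
iter 4: u=0.812376  f(a)=+2.501e-12  f'(a)=-3.816e-01  a ← 57.168132 − (+2.501e-12/-3.816e-01) = 57.168132
converged: |Δa| < 1e-12 after 4 iterations
sag = a·(cosh(S/(2a)) − 1) = 57.168132·(cosh(0.812376) − 1) = 19.924727
T_max/T_min = cosh(S/(2a)) = 1.348529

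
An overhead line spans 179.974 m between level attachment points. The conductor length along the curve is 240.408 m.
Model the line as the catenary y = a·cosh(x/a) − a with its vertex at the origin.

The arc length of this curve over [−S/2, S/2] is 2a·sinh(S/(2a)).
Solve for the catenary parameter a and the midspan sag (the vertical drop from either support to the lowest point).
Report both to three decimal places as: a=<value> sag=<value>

seed: a₀ = √(S³/(24(L−S))) = √(179.974³/(24·60.434)) = 63.396950
iter 1: u=1.419422  f(a)=+6.388e+00  f'(a)=-2.319e+00  a ← 63.396950 − (+6.388e+00/-2.319e+00) = 66.151336
iter 2: u=1.360320  f(a)=+4.399e-01  f'(a)=-2.010e+00  a ← 66.151336 − (+4.399e-01/-2.010e+00) = 66.370209
iter 3: u=1.355834  f(a)=+2.427e-03  f'(a)=-1.988e+00  a ← 66.370209 − (+2.427e-03/-1.988e+00) = 66.371431
iter 4: u=1.355809  f(a)=+7.480e-08  f'(a)=-1.988e+00  a ← 66.371431 − (+7.480e-08/-1.988e+00) = 66.371431
iter 5: u=1.355809  f(a)=+2.842e-14  f'(a)=-1.988e+00  a ← 66.371431 − (+2.842e-14/-1.988e+00) = 66.371431
converged: |Δa| < 1e-12 after 5 iterations
sag = a·(cosh(S/(2a)) − 1) = 66.371431·(cosh(1.355809) − 1) = 70.939051
T_max/T_min = cosh(S/(2a)) = 2.068819

a=66.371 sag=70.939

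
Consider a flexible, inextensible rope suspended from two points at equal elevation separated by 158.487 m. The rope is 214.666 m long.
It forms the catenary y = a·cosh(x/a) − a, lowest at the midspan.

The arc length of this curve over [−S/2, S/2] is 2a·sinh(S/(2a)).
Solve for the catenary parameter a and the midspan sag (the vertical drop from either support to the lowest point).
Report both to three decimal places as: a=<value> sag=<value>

seed: a₀ = √(S³/(24(L−S))) = √(158.487³/(24·56.179)) = 54.337274
iter 1: u=1.458364  f(a)=+6.286e+00  f'(a)=-2.542e+00  a ← 54.337274 − (+6.286e+00/-2.542e+00) = 56.809727
iter 2: u=1.394893  f(a)=+4.545e-01  f'(a)=-2.187e+00  a ← 56.809727 − (+4.545e-01/-2.187e+00) = 57.017557
iter 3: u=1.389809  f(a)=+2.785e-03  f'(a)=-2.160e+00  a ← 57.017557 − (+2.785e-03/-2.160e+00) = 57.018847
iter 4: u=1.389777  f(a)=+1.060e-07  f'(a)=-2.160e+00  a ← 57.018847 − (+1.060e-07/-2.160e+00) = 57.018847
iter 5: u=1.389777  f(a)=+2.842e-14  f'(a)=-2.160e+00  a ← 57.018847 − (+2.842e-14/-2.160e+00) = 57.018847
converged: |Δa| < 1e-12 after 5 iterations
sag = a·(cosh(S/(2a)) − 1) = 57.018847·(cosh(1.389777) − 1) = 64.519303
T_max/T_min = cosh(S/(2a)) = 2.131543

a=57.019 sag=64.519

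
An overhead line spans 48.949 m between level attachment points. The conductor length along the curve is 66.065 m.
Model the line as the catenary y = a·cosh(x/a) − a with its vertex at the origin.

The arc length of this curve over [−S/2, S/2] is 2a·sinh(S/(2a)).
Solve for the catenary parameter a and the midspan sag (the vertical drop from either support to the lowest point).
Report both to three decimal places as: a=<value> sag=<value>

seed: a₀ = √(S³/(24(L−S))) = √(48.949³/(24·17.116)) = 16.896976
iter 1: u=1.448454  f(a)=+1.888e+00  f'(a)=-2.484e+00  a ← 16.896976 − (+1.888e+00/-2.484e+00) = 17.656950
iter 2: u=1.386111  f(a)=+1.348e-01  f'(a)=-2.141e+00  a ← 17.656950 − (+1.348e-01/-2.141e+00) = 17.719934
iter 3: u=1.381185  f(a)=+8.048e-04  f'(a)=-2.115e+00  a ← 17.719934 − (+8.048e-04/-2.115e+00) = 17.720314
iter 4: u=1.381155  f(a)=+2.905e-08  f'(a)=-2.115e+00  a ← 17.720314 − (+2.905e-08/-2.115e+00) = 17.720314
iter 5: u=1.381155  f(a)=-1.421e-14  f'(a)=-2.115e+00  a ← 17.720314 − (-1.421e-14/-2.115e+00) = 17.720314
converged: |Δa| < 1e-12 after 5 iterations
sag = a·(cosh(S/(2a)) − 1) = 17.720314·(cosh(1.381155) − 1) = 19.765091
T_max/T_min = cosh(S/(2a)) = 2.115392

a=17.720 sag=19.765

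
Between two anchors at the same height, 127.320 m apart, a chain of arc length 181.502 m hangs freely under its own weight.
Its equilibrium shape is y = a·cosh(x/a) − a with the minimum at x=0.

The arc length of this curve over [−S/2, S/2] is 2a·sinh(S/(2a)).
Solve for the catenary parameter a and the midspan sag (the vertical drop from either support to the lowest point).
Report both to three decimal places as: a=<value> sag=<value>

a=42.168 sag=57.901

seed: a₀ = √(S³/(24(L−S))) = √(127.320³/(24·54.182)) = 39.839310
iter 1: u=1.597919  f(a)=+7.353e+00  f'(a)=-3.481e+00  a ← 39.839310 − (+7.353e+00/-3.481e+00) = 41.951676
iter 2: u=1.517460  f(a)=+6.253e-01  f'(a)=-2.912e+00  a ← 41.951676 − (+6.253e-01/-2.912e+00) = 42.166414
iter 3: u=1.509732  f(a)=+5.451e-03  f'(a)=-2.861e+00  a ← 42.166414 − (+5.451e-03/-2.861e+00) = 42.168319
iter 4: u=1.509664  f(a)=+4.221e-07  f'(a)=-2.861e+00  a ← 42.168319 − (+4.221e-07/-2.861e+00) = 42.168319
iter 5: u=1.509664  f(a)=-2.842e-14  f'(a)=-2.861e+00  a ← 42.168319 − (-2.842e-14/-2.861e+00) = 42.168319
converged: |Δa| < 1e-12 after 5 iterations
sag = a·(cosh(S/(2a)) − 1) = 42.168319·(cosh(1.509664) − 1) = 57.901212
T_max/T_min = cosh(S/(2a)) = 2.373097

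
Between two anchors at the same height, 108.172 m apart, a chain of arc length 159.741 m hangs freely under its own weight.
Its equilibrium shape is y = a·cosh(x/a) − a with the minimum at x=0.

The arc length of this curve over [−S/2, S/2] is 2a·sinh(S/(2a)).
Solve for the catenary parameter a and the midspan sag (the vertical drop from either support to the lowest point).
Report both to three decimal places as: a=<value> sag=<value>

seed: a₀ = √(S³/(24(L−S))) = √(108.172³/(24·51.569)) = 31.979547
iter 1: u=1.691268  f(a)=+7.898e+00  f'(a)=-4.247e+00  a ← 31.979547 − (+7.898e+00/-4.247e+00) = 33.839234
iter 2: u=1.598322  f(a)=+7.414e-01  f'(a)=-3.484e+00  a ← 33.839234 − (+7.414e-01/-3.484e+00) = 34.052022
iter 3: u=1.588334  f(a)=+8.026e-03  f'(a)=-3.409e+00  a ← 34.052022 − (+8.026e-03/-3.409e+00) = 34.054377
iter 4: u=1.588225  f(a)=+9.632e-07  f'(a)=-3.408e+00  a ← 34.054377 − (+9.632e-07/-3.408e+00) = 34.054377
iter 5: u=1.588225  f(a)=-2.842e-14  f'(a)=-3.408e+00  a ← 34.054377 − (-2.842e-14/-3.408e+00) = 34.054377
converged: |Δa| < 1e-12 after 5 iterations
sag = a·(cosh(S/(2a)) − 1) = 34.054377·(cosh(1.588225) − 1) = 52.773023
T_max/T_min = cosh(S/(2a)) = 2.549669

a=34.054 sag=52.773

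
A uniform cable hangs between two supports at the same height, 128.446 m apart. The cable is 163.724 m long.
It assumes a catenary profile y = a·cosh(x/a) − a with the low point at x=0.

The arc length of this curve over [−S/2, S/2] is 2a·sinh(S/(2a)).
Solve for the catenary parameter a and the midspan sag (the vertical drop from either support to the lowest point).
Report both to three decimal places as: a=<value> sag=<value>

seed: a₀ = √(S³/(24(L−S))) = √(128.446³/(24·35.278)) = 50.029168
iter 1: u=1.283711  f(a)=+3.023e+00  f'(a)=-1.657e+00  a ← 50.029168 − (+3.023e+00/-1.657e+00) = 51.854038
iter 2: u=1.238534  f(a)=+1.733e-01  f'(a)=-1.472e+00  a ← 51.854038 − (+1.733e-01/-1.472e+00) = 51.971784
iter 3: u=1.235728  f(a)=+6.460e-04  f'(a)=-1.461e+00  a ← 51.971784 − (+6.460e-04/-1.461e+00) = 51.972226
iter 4: u=1.235718  f(a)=+9.049e-09  f'(a)=-1.461e+00  a ← 51.972226 − (+9.049e-09/-1.461e+00) = 51.972226
iter 5: u=1.235718  f(a)=-2.842e-14  f'(a)=-1.461e+00  a ← 51.972226 − (-2.842e-14/-1.461e+00) = 51.972226
converged: |Δa| < 1e-12 after 5 iterations
sag = a·(cosh(S/(2a)) − 1) = 51.972226·(cosh(1.235718) − 1) = 44.994259
T_max/T_min = cosh(S/(2a)) = 1.865737

a=51.972 sag=44.994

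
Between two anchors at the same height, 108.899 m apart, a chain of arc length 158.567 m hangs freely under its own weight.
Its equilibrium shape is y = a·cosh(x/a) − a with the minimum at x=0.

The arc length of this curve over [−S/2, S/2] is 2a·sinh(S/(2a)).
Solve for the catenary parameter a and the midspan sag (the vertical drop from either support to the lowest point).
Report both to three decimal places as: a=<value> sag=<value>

a=34.966 sag=51.686

seed: a₀ = √(S³/(24(L−S))) = √(108.899³/(24·49.668)) = 32.914850
iter 1: u=1.654253  f(a)=+7.256e+00  f'(a)=-3.929e+00  a ← 32.914850 − (+7.256e+00/-3.929e+00) = 34.761732
iter 2: u=1.566363  f(a)=+6.555e-01  f'(a)=-3.248e+00  a ← 34.761732 − (+6.555e-01/-3.248e+00) = 34.963533
iter 3: u=1.557323  f(a)=+6.523e-03  f'(a)=-3.184e+00  a ← 34.963533 − (+6.523e-03/-3.184e+00) = 34.965581
iter 4: u=1.557231  f(a)=+6.602e-07  f'(a)=-3.183e+00  a ← 34.965581 − (+6.602e-07/-3.183e+00) = 34.965582
iter 5: u=1.557231  f(a)=+2.842e-14  f'(a)=-3.183e+00  a ← 34.965582 − (+2.842e-14/-3.183e+00) = 34.965582
converged: |Δa| < 1e-12 after 5 iterations
sag = a·(cosh(S/(2a)) − 1) = 34.965582·(cosh(1.557231) − 1) = 51.685819
T_max/T_min = cosh(S/(2a)) = 2.478191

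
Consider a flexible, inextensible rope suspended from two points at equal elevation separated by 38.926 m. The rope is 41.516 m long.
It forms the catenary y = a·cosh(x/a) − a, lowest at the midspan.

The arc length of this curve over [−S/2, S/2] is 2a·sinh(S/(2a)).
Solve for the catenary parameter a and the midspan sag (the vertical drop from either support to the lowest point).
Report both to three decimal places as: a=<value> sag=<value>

seed: a₀ = √(S³/(24(L−S))) = √(38.926³/(24·2.590)) = 30.803791
iter 1: u=0.631838  f(a)=+5.219e-02  f'(a)=-1.750e-01  a ← 30.803791 − (+5.219e-02/-1.750e-01) = 31.102086
iter 2: u=0.625778  f(a)=+7.678e-04  f'(a)=-1.699e-01  a ← 31.102086 − (+7.678e-04/-1.699e-01) = 31.106607
iter 3: u=0.625687  f(a)=+1.717e-07  f'(a)=-1.698e-01  a ← 31.106607 − (+1.717e-07/-1.698e-01) = 31.106608
iter 4: u=0.625687  f(a)=+7.105e-15  f'(a)=-1.698e-01  a ← 31.106608 − (+7.105e-15/-1.698e-01) = 31.106608
converged: |Δa| < 1e-12 after 4 iterations
sag = a·(cosh(S/(2a)) − 1) = 31.106608·(cosh(0.625687) − 1) = 6.290125
T_max/T_min = cosh(S/(2a)) = 1.202212

a=31.107 sag=6.290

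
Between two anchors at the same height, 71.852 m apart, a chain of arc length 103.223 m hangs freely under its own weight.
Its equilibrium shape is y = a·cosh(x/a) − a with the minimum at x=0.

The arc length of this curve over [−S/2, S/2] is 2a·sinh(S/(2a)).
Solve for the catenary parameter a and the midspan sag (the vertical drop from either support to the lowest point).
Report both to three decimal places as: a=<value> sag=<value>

a=23.525 sag=33.195

seed: a₀ = √(S³/(24(L−S))) = √(71.852³/(24·31.371)) = 22.196704
iter 1: u=1.618529  f(a)=+4.375e+00  f'(a)=-3.640e+00  a ← 22.196704 − (+4.375e+00/-3.640e+00) = 23.398640
iter 2: u=1.535388  f(a)=+3.805e-01  f'(a)=-3.032e+00  a ← 23.398640 − (+3.805e-01/-3.032e+00) = 23.524131
iter 3: u=1.527198  f(a)=+3.483e-03  f'(a)=-2.977e+00  a ← 23.524131 − (+3.483e-03/-2.977e+00) = 23.525301
iter 4: u=1.527122  f(a)=+2.979e-07  f'(a)=-2.976e+00  a ← 23.525301 − (+2.979e-07/-2.976e+00) = 23.525301
iter 5: u=1.527122  f(a)=-1.421e-14  f'(a)=-2.976e+00  a ← 23.525301 − (-1.421e-14/-2.976e+00) = 23.525301
converged: |Δa| < 1e-12 after 5 iterations
sag = a·(cosh(S/(2a)) − 1) = 23.525301·(cosh(1.527122) − 1) = 33.194949
T_max/T_min = cosh(S/(2a)) = 2.411032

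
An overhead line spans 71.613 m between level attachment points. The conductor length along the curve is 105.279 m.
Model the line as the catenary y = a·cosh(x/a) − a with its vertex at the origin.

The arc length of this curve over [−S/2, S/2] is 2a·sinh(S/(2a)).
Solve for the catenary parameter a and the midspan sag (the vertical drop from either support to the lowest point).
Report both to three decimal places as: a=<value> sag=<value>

seed: a₀ = √(S³/(24(L−S))) = √(71.613³/(24·33.666)) = 21.319962
iter 1: u=1.679482  f(a)=+5.080e+00  f'(a)=-4.144e+00  a ← 21.319962 − (+5.080e+00/-4.144e+00) = 22.545890
iter 2: u=1.588161  f(a)=+4.711e-01  f'(a)=-3.408e+00  a ← 22.545890 − (+4.711e-01/-3.408e+00) = 22.684134
iter 3: u=1.578482  f(a)=+4.966e-03  f'(a)=-3.336e+00  a ← 22.684134 − (+4.966e-03/-3.336e+00) = 22.685623
iter 4: u=1.578379  f(a)=+5.648e-07  f'(a)=-3.335e+00  a ← 22.685623 − (+5.648e-07/-3.335e+00) = 22.685623
iter 5: u=1.578379  f(a)=-1.421e-14  f'(a)=-3.335e+00  a ← 22.685623 − (-1.421e-14/-3.335e+00) = 22.685623
converged: |Δa| < 1e-12 after 5 iterations
sag = a·(cosh(S/(2a)) − 1) = 22.685623·(cosh(1.578379) − 1) = 34.634133
T_max/T_min = cosh(S/(2a)) = 2.526700

a=22.686 sag=34.634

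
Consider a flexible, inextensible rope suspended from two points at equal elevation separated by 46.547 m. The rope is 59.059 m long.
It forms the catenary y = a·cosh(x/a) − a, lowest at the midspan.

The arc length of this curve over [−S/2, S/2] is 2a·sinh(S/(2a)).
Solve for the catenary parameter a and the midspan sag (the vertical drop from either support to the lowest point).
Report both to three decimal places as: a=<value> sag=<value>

seed: a₀ = √(S³/(24(L−S))) = √(46.547³/(24·12.512)) = 18.326037
iter 1: u=1.269969  f(a)=+1.049e+00  f'(a)=-1.599e+00  a ← 18.326037 − (+1.049e+00/-1.599e+00) = 18.981913
iter 2: u=1.226088  f(a)=+5.892e-02  f'(a)=-1.424e+00  a ← 18.981913 − (+5.892e-02/-1.424e+00) = 19.023300
iter 3: u=1.223421  f(a)=+2.106e-04  f'(a)=-1.414e+00  a ← 19.023300 − (+2.106e-04/-1.414e+00) = 19.023449
iter 4: u=1.223411  f(a)=+2.710e-09  f'(a)=-1.414e+00  a ← 19.023449 − (+2.710e-09/-1.414e+00) = 19.023449
iter 5: u=1.223411  f(a)=-7.105e-15  f'(a)=-1.414e+00  a ← 19.023449 − (-7.105e-15/-1.414e+00) = 19.023449
converged: |Δa| < 1e-12 after 5 iterations
sag = a·(cosh(S/(2a)) − 1) = 19.023449·(cosh(1.223411) − 1) = 16.103222
T_max/T_min = cosh(S/(2a)) = 1.846493

a=19.023 sag=16.103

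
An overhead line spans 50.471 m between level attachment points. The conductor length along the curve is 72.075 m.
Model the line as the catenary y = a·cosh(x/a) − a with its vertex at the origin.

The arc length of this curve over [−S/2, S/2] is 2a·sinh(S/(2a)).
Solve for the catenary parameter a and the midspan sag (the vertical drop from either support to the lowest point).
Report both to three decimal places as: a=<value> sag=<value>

a=16.672 sag=23.035

seed: a₀ = √(S³/(24(L−S))) = √(50.471³/(24·21.604)) = 15.746722
iter 1: u=1.602588  f(a)=+2.950e+00  f'(a)=-3.516e+00  a ← 15.746722 − (+2.950e+00/-3.516e+00) = 16.585662
iter 2: u=1.521525  f(a)=+2.522e-01  f'(a)=-2.939e+00  a ← 16.585662 − (+2.522e-01/-2.939e+00) = 16.671467
iter 3: u=1.513694  f(a)=+2.223e-03  f'(a)=-2.887e+00  a ← 16.671467 − (+2.223e-03/-2.887e+00) = 16.672237
iter 4: u=1.513624  f(a)=+1.761e-07  f'(a)=-2.887e+00  a ← 16.672237 − (+1.761e-07/-2.887e+00) = 16.672237
iter 5: u=1.513624  f(a)=+1.421e-14  f'(a)=-2.887e+00  a ← 16.672237 − (+1.421e-14/-2.887e+00) = 16.672237
converged: |Δa| < 1e-12 after 5 iterations
sag = a·(cosh(S/(2a)) − 1) = 16.672237·(cosh(1.513624) − 1) = 23.035003
T_max/T_min = cosh(S/(2a)) = 2.381638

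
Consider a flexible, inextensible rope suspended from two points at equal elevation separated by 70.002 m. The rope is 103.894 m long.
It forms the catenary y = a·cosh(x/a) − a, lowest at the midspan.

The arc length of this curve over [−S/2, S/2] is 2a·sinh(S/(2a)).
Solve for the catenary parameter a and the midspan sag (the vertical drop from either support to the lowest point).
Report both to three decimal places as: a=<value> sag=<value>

a=21.887 sag=34.483

seed: a₀ = √(S³/(24(L−S))) = √(70.002³/(24·33.892)) = 20.535792
iter 1: u=1.704390  f(a)=+5.277e+00  f'(a)=-4.365e+00  a ← 20.535792 − (+5.277e+00/-4.365e+00) = 21.744897
iter 2: u=1.609619  f(a)=+5.020e-01  f'(a)=-3.570e+00  a ← 21.744897 − (+5.020e-01/-3.570e+00) = 21.885491
iter 3: u=1.599279  f(a)=+5.596e-03  f'(a)=-3.491e+00  a ← 21.885491 − (+5.596e-03/-3.491e+00) = 21.887094
iter 4: u=1.599162  f(a)=+7.127e-07  f'(a)=-3.490e+00  a ← 21.887094 − (+7.127e-07/-3.490e+00) = 21.887094
iter 5: u=1.599162  f(a)=+0.000e+00  f'(a)=-3.490e+00  a ← 21.887094 − (+0.000e+00/-3.490e+00) = 21.887094
converged: |Δa| < 1e-12 after 5 iterations
sag = a·(cosh(S/(2a)) − 1) = 21.887094·(cosh(1.599162) − 1) = 34.482541
T_max/T_min = cosh(S/(2a)) = 2.575474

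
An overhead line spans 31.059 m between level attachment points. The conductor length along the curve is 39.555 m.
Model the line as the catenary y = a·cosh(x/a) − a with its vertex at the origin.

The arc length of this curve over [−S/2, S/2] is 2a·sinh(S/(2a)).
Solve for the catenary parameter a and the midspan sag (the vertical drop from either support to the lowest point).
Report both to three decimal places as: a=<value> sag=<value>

seed: a₀ = √(S³/(24(L−S))) = √(31.059³/(24·8.496)) = 12.121834
iter 1: u=1.281118  f(a)=+7.251e-01  f'(a)=-1.646e+00  a ← 12.121834 − (+7.251e-01/-1.646e+00) = 12.562417
iter 2: u=1.236187  f(a)=+4.141e-02  f'(a)=-1.463e+00  a ← 12.562417 − (+4.141e-02/-1.463e+00) = 12.590726
iter 3: u=1.233408  f(a)=+1.531e-04  f'(a)=-1.452e+00  a ← 12.590726 − (+1.531e-04/-1.452e+00) = 12.590831
iter 4: u=1.233397  f(a)=+2.111e-09  f'(a)=-1.452e+00  a ← 12.590831 − (+2.111e-09/-1.452e+00) = 12.590831
iter 5: u=1.233397  f(a)=-1.421e-14  f'(a)=-1.452e+00  a ← 12.590831 − (-1.421e-14/-1.452e+00) = 12.590831
converged: |Δa| < 1e-12 after 5 iterations
sag = a·(cosh(S/(2a)) − 1) = 12.590831·(cosh(1.233397) − 1) = 10.854393
T_max/T_min = cosh(S/(2a)) = 1.862087

a=12.591 sag=10.854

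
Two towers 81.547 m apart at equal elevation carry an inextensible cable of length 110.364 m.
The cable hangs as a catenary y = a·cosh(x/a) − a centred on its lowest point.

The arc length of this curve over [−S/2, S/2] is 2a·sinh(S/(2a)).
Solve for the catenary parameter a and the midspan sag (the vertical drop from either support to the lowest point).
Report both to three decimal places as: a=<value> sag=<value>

seed: a₀ = √(S³/(24(L−S))) = √(81.547³/(24·28.817)) = 28.001544
iter 1: u=1.456116  f(a)=+3.214e+00  f'(a)=-2.529e+00  a ← 28.001544 − (+3.214e+00/-2.529e+00) = 29.272332
iter 2: u=1.392902  f(a)=+2.317e-01  f'(a)=-2.176e+00  a ← 29.272332 − (+2.317e-01/-2.176e+00) = 29.378810
iter 3: u=1.387854  f(a)=+1.412e-03  f'(a)=-2.150e+00  a ← 29.378810 − (+1.412e-03/-2.150e+00) = 29.379467
iter 4: u=1.387823  f(a)=+5.310e-08  f'(a)=-2.150e+00  a ← 29.379467 − (+5.310e-08/-2.150e+00) = 29.379467
iter 5: u=1.387823  f(a)=+1.421e-14  f'(a)=-2.150e+00  a ← 29.379467 − (+1.421e-14/-2.150e+00) = 29.379467
converged: |Δa| < 1e-12 after 5 iterations
sag = a·(cosh(S/(2a)) − 1) = 29.379467·(cosh(1.387823) − 1) = 33.136181
T_max/T_min = cosh(S/(2a)) = 2.127869

a=29.379 sag=33.136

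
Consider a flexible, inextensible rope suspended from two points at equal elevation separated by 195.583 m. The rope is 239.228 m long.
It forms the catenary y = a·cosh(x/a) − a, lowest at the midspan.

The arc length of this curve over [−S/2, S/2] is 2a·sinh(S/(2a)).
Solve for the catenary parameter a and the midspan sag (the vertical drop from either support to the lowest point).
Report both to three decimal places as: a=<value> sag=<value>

a=87.208 sag=60.822

seed: a₀ = √(S³/(24(L−S))) = √(195.583³/(24·43.645)) = 84.513052
iter 1: u=1.157117  f(a)=+3.017e+00  f'(a)=-1.178e+00  a ← 84.513052 − (+3.017e+00/-1.178e+00) = 87.074121
iter 2: u=1.123083  f(a)=+1.426e-01  f'(a)=-1.069e+00  a ← 87.074121 − (+1.426e-01/-1.069e+00) = 87.207482
iter 3: u=1.121366  f(a)=+3.533e-04  f'(a)=-1.064e+00  a ← 87.207482 − (+3.533e-04/-1.064e+00) = 87.207815
iter 4: u=1.121362  f(a)=+2.182e-09  f'(a)=-1.064e+00  a ← 87.207815 − (+2.182e-09/-1.064e+00) = 87.207815
iter 5: u=1.121362  f(a)=+0.000e+00  f'(a)=-1.064e+00  a ← 87.207815 − (+0.000e+00/-1.064e+00) = 87.207815
converged: |Δa| < 1e-12 after 5 iterations
sag = a·(cosh(S/(2a)) − 1) = 87.207815·(cosh(1.121362) − 1) = 60.821615
T_max/T_min = cosh(S/(2a)) = 1.697433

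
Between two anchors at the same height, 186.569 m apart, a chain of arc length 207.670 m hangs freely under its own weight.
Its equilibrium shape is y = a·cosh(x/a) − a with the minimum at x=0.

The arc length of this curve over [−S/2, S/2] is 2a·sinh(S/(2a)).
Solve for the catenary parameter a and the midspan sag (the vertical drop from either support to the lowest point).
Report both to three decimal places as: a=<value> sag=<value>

a=115.114 sag=39.912

seed: a₀ = √(S³/(24(L−S))) = √(186.569³/(24·21.101)) = 113.240580
iter 1: u=0.823773  f(a)=+7.276e-01  f'(a)=-3.986e-01  a ← 113.240580 − (+7.276e-01/-3.986e-01) = 115.066123
iter 2: u=0.810703  f(a)=+1.797e-02  f'(a)=-3.791e-01  a ← 115.066123 − (+1.797e-02/-3.791e-01) = 115.113519
iter 3: u=0.810370  f(a)=+1.157e-05  f'(a)=-3.786e-01  a ← 115.113519 − (+1.157e-05/-3.786e-01) = 115.113550
iter 4: u=0.810369  f(a)=+4.803e-12  f'(a)=-3.786e-01  a ← 115.113550 − (+4.803e-12/-3.786e-01) = 115.113550
converged: |Δa| < 1e-12 after 4 iterations
sag = a·(cosh(S/(2a)) − 1) = 115.113550·(cosh(0.810369) − 1) = 39.911727
T_max/T_min = cosh(S/(2a)) = 1.346716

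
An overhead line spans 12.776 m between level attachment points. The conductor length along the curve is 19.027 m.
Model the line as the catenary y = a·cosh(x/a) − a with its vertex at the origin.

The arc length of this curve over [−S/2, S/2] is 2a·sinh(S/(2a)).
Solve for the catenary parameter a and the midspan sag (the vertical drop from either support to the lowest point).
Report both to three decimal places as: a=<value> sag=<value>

seed: a₀ = √(S³/(24(L−S))) = √(12.776³/(24·6.251)) = 3.728310
iter 1: u=1.713377  f(a)=+9.844e-01  f'(a)=-4.447e+00  a ← 3.728310 − (+9.844e-01/-4.447e+00) = 3.949679
iter 2: u=1.617346  f(a)=+9.448e-02  f'(a)=-3.631e+00  a ← 3.949679 − (+9.448e-02/-3.631e+00) = 3.975704
iter 3: u=1.606760  f(a)=+1.075e-03  f'(a)=-3.548e+00  a ← 3.975704 − (+1.075e-03/-3.548e+00) = 3.976007
iter 4: u=1.606637  f(a)=+1.425e-07  f'(a)=-3.547e+00  a ← 3.976007 − (+1.425e-07/-3.547e+00) = 3.976007
iter 5: u=1.606637  f(a)=+0.000e+00  f'(a)=-3.547e+00  a ← 3.976007 − (+0.000e+00/-3.547e+00) = 3.976007
converged: |Δa| < 1e-12 after 5 iterations
sag = a·(cosh(S/(2a)) − 1) = 3.976007·(cosh(1.606637) − 1) = 6.334925
T_max/T_min = cosh(S/(2a)) = 2.593288

a=3.976 sag=6.335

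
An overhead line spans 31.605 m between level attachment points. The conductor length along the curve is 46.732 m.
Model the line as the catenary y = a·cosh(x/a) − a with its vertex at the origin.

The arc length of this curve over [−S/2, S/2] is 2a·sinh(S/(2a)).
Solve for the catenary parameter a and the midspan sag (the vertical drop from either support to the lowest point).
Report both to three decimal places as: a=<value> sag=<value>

seed: a₀ = √(S³/(24(L−S))) = √(31.605³/(24·15.127)) = 9.325061
iter 1: u=1.694627  f(a)=+2.327e+00  f'(a)=-4.277e+00  a ← 9.325061 − (+2.327e+00/-4.277e+00) = 9.869066
iter 2: u=1.601215  f(a)=+2.191e-01  f'(a)=-3.506e+00  a ← 9.869066 − (+2.191e-01/-3.506e+00) = 9.931570
iter 3: u=1.591138  f(a)=+2.390e-03  f'(a)=-3.430e+00  a ← 9.931570 − (+2.390e-03/-3.430e+00) = 9.932267
iter 4: u=1.591027  f(a)=+2.913e-07  f'(a)=-3.429e+00  a ← 9.932267 − (+2.913e-07/-3.429e+00) = 9.932267
iter 5: u=1.591027  f(a)=+7.105e-15  f'(a)=-3.429e+00  a ← 9.932267 − (+7.105e-15/-3.429e+00) = 9.932267
converged: |Δa| < 1e-12 after 5 iterations
sag = a·(cosh(S/(2a)) − 1) = 9.932267·(cosh(1.591027) − 1) = 15.457099
T_max/T_min = cosh(S/(2a)) = 2.556251

a=9.932 sag=15.457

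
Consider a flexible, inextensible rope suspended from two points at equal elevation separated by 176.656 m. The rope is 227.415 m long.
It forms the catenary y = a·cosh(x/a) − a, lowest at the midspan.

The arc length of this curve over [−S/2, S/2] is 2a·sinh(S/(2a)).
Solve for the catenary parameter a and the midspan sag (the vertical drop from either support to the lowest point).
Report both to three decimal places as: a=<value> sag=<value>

seed: a₀ = √(S³/(24(L−S))) = √(176.656³/(24·50.759)) = 67.271396
iter 1: u=1.313010  f(a)=+4.559e+00  f'(a)=-1.786e+00  a ← 67.271396 − (+4.559e+00/-1.786e+00) = 69.824546
iter 2: u=1.264999  f(a)=+2.724e-01  f'(a)=-1.578e+00  a ← 69.824546 − (+2.724e-01/-1.578e+00) = 69.997160
iter 3: u=1.261880  f(a)=+1.109e-03  f'(a)=-1.565e+00  a ← 69.997160 − (+1.109e-03/-1.565e+00) = 69.997868
iter 4: u=1.261867  f(a)=+1.856e-08  f'(a)=-1.565e+00  a ← 69.997868 − (+1.856e-08/-1.565e+00) = 69.997868
iter 5: u=1.261867  f(a)=+0.000e+00  f'(a)=-1.565e+00  a ← 69.997868 − (+0.000e+00/-1.565e+00) = 69.997868
converged: |Δa| < 1e-12 after 5 iterations
sag = a·(cosh(S/(2a)) − 1) = 69.997868·(cosh(1.261867) − 1) = 63.527774
T_max/T_min = cosh(S/(2a)) = 1.907567

a=69.998 sag=63.528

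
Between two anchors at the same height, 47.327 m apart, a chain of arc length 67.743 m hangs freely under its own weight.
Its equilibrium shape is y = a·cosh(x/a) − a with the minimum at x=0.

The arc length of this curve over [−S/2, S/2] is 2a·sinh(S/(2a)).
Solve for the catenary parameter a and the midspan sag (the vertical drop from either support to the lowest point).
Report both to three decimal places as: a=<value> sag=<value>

seed: a₀ = √(S³/(24(L−S))) = √(47.327³/(24·20.416)) = 14.708640
iter 1: u=1.608816  f(a)=+2.811e+00  f'(a)=-3.564e+00  a ← 14.708640 − (+2.811e+00/-3.564e+00) = 15.497283
iter 2: u=1.526945  f(a)=+2.419e-01  f'(a)=-2.975e+00  a ← 15.497283 − (+2.419e-01/-2.975e+00) = 15.578598
iter 3: u=1.518975  f(a)=+2.164e-03  f'(a)=-2.922e+00  a ← 15.578598 − (+2.164e-03/-2.922e+00) = 15.579338
iter 4: u=1.518903  f(a)=+1.767e-07  f'(a)=-2.921e+00  a ← 15.579338 − (+1.767e-07/-2.921e+00) = 15.579338
iter 5: u=1.518903  f(a)=+0.000e+00  f'(a)=-2.921e+00  a ← 15.579338 − (+0.000e+00/-2.921e+00) = 15.579338
converged: |Δa| < 1e-12 after 5 iterations
sag = a·(cosh(S/(2a)) − 1) = 15.579338·(cosh(1.518903) − 1) = 21.703289
T_max/T_min = cosh(S/(2a)) = 2.393082

a=15.579 sag=21.703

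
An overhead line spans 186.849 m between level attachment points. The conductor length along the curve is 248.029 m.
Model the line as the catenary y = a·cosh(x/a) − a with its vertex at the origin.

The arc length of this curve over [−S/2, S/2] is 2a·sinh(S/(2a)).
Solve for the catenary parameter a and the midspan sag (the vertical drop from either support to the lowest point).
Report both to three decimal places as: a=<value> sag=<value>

a=69.708 sag=72.555

seed: a₀ = √(S³/(24(L−S))) = √(186.849³/(24·61.180)) = 66.653937
iter 1: u=1.401635  f(a)=+6.299e+00  f'(a)=-2.223e+00  a ← 66.653937 − (+6.299e+00/-2.223e+00) = 69.487755
iter 2: u=1.344474  f(a)=+4.240e-01  f'(a)=-1.933e+00  a ← 69.487755 − (+4.240e-01/-1.933e+00) = 69.707123
iter 3: u=1.340243  f(a)=+2.227e-03  f'(a)=-1.912e+00  a ← 69.707123 − (+2.227e-03/-1.912e+00) = 69.708287
iter 4: u=1.340221  f(a)=+6.219e-08  f'(a)=-1.912e+00  a ← 69.708287 − (+6.219e-08/-1.912e+00) = 69.708287
iter 5: u=1.340221  f(a)=+0.000e+00  f'(a)=-1.912e+00  a ← 69.708287 − (+0.000e+00/-1.912e+00) = 69.708287
converged: |Δa| < 1e-12 after 5 iterations
sag = a·(cosh(S/(2a)) − 1) = 69.708287·(cosh(1.340221) − 1) = 72.554995
T_max/T_min = cosh(S/(2a)) = 2.040837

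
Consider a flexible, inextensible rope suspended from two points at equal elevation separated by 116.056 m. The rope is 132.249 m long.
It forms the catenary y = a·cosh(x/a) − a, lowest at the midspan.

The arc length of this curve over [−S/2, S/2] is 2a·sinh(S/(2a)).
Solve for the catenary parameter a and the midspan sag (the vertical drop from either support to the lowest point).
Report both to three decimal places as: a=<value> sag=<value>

a=64.708 sag=27.810

seed: a₀ = √(S³/(24(L−S))) = √(116.056³/(24·16.193)) = 63.420859
iter 1: u=0.914967  f(a)=+6.915e-01  f'(a)=-5.547e-01  a ← 63.420859 − (+6.915e-01/-5.547e-01) = 64.667440
iter 2: u=0.897329  f(a)=+2.091e-02  f'(a)=-5.216e-01  a ← 64.667440 − (+2.091e-02/-5.216e-01) = 64.707535
iter 3: u=0.896773  f(a)=+2.045e-05  f'(a)=-5.206e-01  a ← 64.707535 − (+2.045e-05/-5.206e-01) = 64.707574
iter 4: u=0.896773  f(a)=+1.958e-11  f'(a)=-5.206e-01  a ← 64.707574 − (+1.958e-11/-5.206e-01) = 64.707574
converged: |Δa| < 1e-12 after 4 iterations
sag = a·(cosh(S/(2a)) − 1) = 64.707574·(cosh(0.896773) − 1) = 27.810098
T_max/T_min = cosh(S/(2a)) = 1.429781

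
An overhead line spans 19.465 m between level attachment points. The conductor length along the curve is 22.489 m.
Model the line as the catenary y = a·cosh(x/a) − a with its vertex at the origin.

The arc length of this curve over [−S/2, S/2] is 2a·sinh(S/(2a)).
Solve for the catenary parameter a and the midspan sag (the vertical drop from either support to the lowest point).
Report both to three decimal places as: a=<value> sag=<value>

seed: a₀ = √(S³/(24(L−S))) = √(19.465³/(24·3.024)) = 10.080570
iter 1: u=0.965471  f(a)=+1.441e-01  f'(a)=-6.578e-01  a ← 10.080570 − (+1.441e-01/-6.578e-01) = 10.299650
iter 2: u=0.944935  f(a)=+4.832e-03  f'(a)=-6.143e-01  a ← 10.299650 − (+4.832e-03/-6.143e-01) = 10.307515
iter 3: u=0.944214  f(a)=+5.849e-06  f'(a)=-6.129e-01  a ← 10.307515 − (+5.849e-06/-6.129e-01) = 10.307525
iter 4: u=0.944213  f(a)=+8.598e-12  f'(a)=-6.129e-01  a ← 10.307525 − (+8.598e-12/-6.129e-01) = 10.307525
iter 5: u=0.944213  f(a)=+0.000e+00  f'(a)=-6.129e-01  a ← 10.307525 − (+0.000e+00/-6.129e-01) = 10.307525
converged: |Δa| < 1e-12 after 5 iterations
sag = a·(cosh(S/(2a)) − 1) = 10.307525·(cosh(0.944213) − 1) = 4.946453
T_max/T_min = cosh(S/(2a)) = 1.479888

a=10.308 sag=4.946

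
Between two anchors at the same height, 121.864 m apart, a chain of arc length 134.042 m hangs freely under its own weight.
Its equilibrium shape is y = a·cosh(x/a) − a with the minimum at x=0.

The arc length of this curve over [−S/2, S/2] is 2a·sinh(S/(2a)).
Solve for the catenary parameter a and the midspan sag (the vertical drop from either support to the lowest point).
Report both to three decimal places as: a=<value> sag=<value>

seed: a₀ = √(S³/(24(L−S))) = √(121.864³/(24·12.178)) = 78.689999
iter 1: u=0.774330  f(a)=+3.703e-01  f'(a)=-3.285e-01  a ← 78.689999 − (+3.703e-01/-3.285e-01) = 79.817451
iter 2: u=0.763392  f(a)=+8.110e-03  f'(a)=-3.142e-01  a ← 79.817451 − (+8.110e-03/-3.142e-01) = 79.843258
iter 3: u=0.763145  f(a)=+4.082e-06  f'(a)=-3.139e-01  a ← 79.843258 − (+4.082e-06/-3.139e-01) = 79.843271
iter 4: u=0.763145  f(a)=+1.023e-12  f'(a)=-3.139e-01  a ← 79.843271 − (+1.023e-12/-3.139e-01) = 79.843271
converged: |Δa| < 1e-12 after 4 iterations
sag = a·(cosh(S/(2a)) − 1) = 79.843271·(cosh(0.763145) − 1) = 24.400493
T_max/T_min = cosh(S/(2a)) = 1.305605

a=79.843 sag=24.400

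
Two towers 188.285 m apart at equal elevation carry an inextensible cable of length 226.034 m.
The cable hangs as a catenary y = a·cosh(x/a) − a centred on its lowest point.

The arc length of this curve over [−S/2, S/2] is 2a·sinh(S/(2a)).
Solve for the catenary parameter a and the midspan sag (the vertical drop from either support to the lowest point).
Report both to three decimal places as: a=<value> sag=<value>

a=88.306 sag=55.119

seed: a₀ = √(S³/(24(L−S))) = √(188.285³/(24·37.749)) = 85.835163
iter 1: u=1.096782  f(a)=+2.337e+00  f'(a)=-9.900e-01  a ← 85.835163 − (+2.337e+00/-9.900e-01) = 88.195309
iter 2: u=1.067432  f(a)=+9.984e-02  f'(a)=-9.071e-01  a ← 88.195309 − (+9.984e-02/-9.071e-01) = 88.305378
iter 3: u=1.066102  f(a)=+2.003e-04  f'(a)=-9.034e-01  a ← 88.305378 − (+2.003e-04/-9.034e-01) = 88.305600
iter 4: u=1.066099  f(a)=+8.098e-10  f'(a)=-9.034e-01  a ← 88.305600 − (+8.098e-10/-9.034e-01) = 88.305600
iter 5: u=1.066099  f(a)=+0.000e+00  f'(a)=-9.034e-01  a ← 88.305600 − (+0.000e+00/-9.034e-01) = 88.305600
converged: |Δa| < 1e-12 after 5 iterations
sag = a·(cosh(S/(2a)) − 1) = 88.305600·(cosh(1.066099) − 1) = 55.119367
T_max/T_min = cosh(S/(2a)) = 1.624189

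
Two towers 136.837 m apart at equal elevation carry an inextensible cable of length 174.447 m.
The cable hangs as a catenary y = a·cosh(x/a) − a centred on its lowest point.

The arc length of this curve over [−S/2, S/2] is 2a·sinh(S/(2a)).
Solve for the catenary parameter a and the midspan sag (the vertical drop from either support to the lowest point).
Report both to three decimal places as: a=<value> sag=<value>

a=55.349 sag=47.954

seed: a₀ = √(S³/(24(L−S))) = √(136.837³/(24·37.610)) = 53.278014
iter 1: u=1.284179  f(a)=+3.226e+00  f'(a)=-1.659e+00  a ← 53.278014 − (+3.226e+00/-1.659e+00) = 55.222639
iter 2: u=1.238957  f(a)=+1.850e-01  f'(a)=-1.473e+00  a ← 55.222639 − (+1.850e-01/-1.473e+00) = 55.348207
iter 3: u=1.236147  f(a)=+6.907e-04  f'(a)=-1.462e+00  a ← 55.348207 − (+6.907e-04/-1.462e+00) = 55.348679
iter 4: u=1.236136  f(a)=+9.703e-09  f'(a)=-1.462e+00  a ← 55.348679 − (+9.703e-09/-1.462e+00) = 55.348679
iter 5: u=1.236136  f(a)=-2.842e-14  f'(a)=-1.462e+00  a ← 55.348679 − (-2.842e-14/-1.462e+00) = 55.348679
converged: |Δa| < 1e-12 after 5 iterations
sag = a·(cosh(S/(2a)) − 1) = 55.348679·(cosh(1.236136) − 1) = 47.953863
T_max/T_min = cosh(S/(2a)) = 1.866396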